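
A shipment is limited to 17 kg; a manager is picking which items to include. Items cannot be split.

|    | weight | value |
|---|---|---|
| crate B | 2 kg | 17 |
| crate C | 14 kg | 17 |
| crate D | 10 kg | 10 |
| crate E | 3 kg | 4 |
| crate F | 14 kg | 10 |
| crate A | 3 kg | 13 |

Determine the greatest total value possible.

crate B + crate E + crate A: weight 2 + 3 + 3 = 8 ≤ 17, value 17 + 4 + 13 = 34.
crate B + crate D + crate A: weight 2 + 10 + 3 = 15 ≤ 17, value 17 + 10 + 13 = 40.
Best is crate B, crate D, and crate A with total value 40.

40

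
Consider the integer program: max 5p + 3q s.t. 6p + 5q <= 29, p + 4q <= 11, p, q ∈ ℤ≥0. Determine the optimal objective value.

23

Relaxing integrality, the LP optimum is 24.17 at (p,q) = (4.83, 0), which is not an integer point.
(p,q)=(4,1): 6·4+5·1=29≤29, 1·4+4·1=8≤11, objective 23.
(p,q)=(3,2): 6·3+5·2=28≤29, 1·3+4·2=11≤11, objective 21.
(p,q)=(4,0): 6·4+5·0=24≤29, 1·4+4·0=4≤11, objective 20.
(p,q)=(3,1): 6·3+5·1=23≤29, 1·3+4·1=7≤11, objective 18.
Maximum is 23 at (p,q)=(4,1).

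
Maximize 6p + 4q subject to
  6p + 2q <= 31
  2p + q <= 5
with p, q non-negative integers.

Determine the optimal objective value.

20

(p,q)=(0,5) is feasible, giving 20.
(p,q)=(0,4) is feasible, giving 16.
Maximum is 20 at (p,q)=(0,5).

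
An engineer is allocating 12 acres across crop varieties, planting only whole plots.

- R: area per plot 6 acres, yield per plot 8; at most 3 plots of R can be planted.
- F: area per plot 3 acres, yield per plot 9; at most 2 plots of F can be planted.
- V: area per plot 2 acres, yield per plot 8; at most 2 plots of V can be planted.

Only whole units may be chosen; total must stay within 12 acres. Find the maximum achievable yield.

V has the best ratio (8/2); taking only V gives at most 2×8 = 16 (stopped by the supply cap of 2).
Mixing does better — 2×F and 2×V: area 10 ≤ 12, yield 2·9 + 2·8 = 34.

34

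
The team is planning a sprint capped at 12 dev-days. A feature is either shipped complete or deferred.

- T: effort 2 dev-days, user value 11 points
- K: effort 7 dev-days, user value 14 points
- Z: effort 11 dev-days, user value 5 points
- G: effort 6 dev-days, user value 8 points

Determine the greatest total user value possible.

Allowing fractional choices, the relaxed optimum would be about 29.0, but features are indivisible.
T + K: effort 2 + 7 = 9 ≤ 12, user value 11 + 14 = 25.
K: effort 7 ≤ 12, user value 14.
T + G: effort 2 + 6 = 8 ≤ 12, user value 11 + 8 = 19.
Best is T and K with total user value 25.

25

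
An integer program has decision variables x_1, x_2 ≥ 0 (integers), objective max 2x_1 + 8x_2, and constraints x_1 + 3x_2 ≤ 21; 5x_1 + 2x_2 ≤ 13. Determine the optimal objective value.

Relaxing integrality, the LP optimum is 52.00 at (x_1,x_2) = (0, 6.5), which is not an integer point.
(x_1,x_2)=(0,6): 1·0+3·6=18≤21, 5·0+2·6=12≤13, objective 48.
(x_1,x_2)=(0,5): 1·0+3·5=15≤21, 5·0+2·5=10≤13, objective 40.
No feasible integer point exceeds 48.

48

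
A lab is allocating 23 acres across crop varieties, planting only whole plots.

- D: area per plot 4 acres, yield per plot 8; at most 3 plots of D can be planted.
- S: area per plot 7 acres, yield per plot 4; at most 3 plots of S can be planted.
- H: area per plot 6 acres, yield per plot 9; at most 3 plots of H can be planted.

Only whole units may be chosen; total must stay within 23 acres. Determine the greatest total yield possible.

D has the best ratio (8/4); taking only D gives at most 3×8 = 24 (stopped by the supply cap of 3).
Mixing does better — 1×D and 3×H: area 22 ≤ 23, yield 1·8 + 3·9 = 35.

35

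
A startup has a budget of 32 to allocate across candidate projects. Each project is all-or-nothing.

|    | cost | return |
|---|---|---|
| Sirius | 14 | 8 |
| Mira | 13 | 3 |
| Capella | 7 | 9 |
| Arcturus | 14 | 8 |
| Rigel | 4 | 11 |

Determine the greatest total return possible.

28

Capella + Arcturus + Rigel: cost 7 + 14 + 4 = 25 ≤ 32, return 9 + 8 + 11 = 28.
Sirius + Capella + Rigel: cost 14 + 7 + 4 = 25 ≤ 32, return 8 + 9 + 11 = 28.
The maximum return is 28; one optimal choice is Sirius, Capella, and Rigel.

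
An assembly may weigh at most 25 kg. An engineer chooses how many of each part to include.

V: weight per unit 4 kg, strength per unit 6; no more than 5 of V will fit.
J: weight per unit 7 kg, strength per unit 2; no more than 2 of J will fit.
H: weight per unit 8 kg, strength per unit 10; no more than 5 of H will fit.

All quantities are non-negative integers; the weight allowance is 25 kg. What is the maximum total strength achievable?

34

V has the best ratio (6/4); taking only V gives at most 5×6 = 30 (stopped by the supply cap of 5).
Mixing does better — 4×V and 1×H: weight 24 ≤ 25, strength 4·6 + 1·10 = 34.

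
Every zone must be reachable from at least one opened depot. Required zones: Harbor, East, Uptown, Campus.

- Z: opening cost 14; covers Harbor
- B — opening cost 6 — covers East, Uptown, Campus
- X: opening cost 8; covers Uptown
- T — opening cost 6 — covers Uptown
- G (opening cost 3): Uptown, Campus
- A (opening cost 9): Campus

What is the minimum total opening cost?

20

The greedy cost-per-new-zone heuristic would pick G, B, and Z for 23, but a cheaper cover exists.
Choose Z and B: together they cover Harbor, East, Uptown, Campus — every zone.
Total opening cost: 14 + 6 = 20.
No cover costs less than 20.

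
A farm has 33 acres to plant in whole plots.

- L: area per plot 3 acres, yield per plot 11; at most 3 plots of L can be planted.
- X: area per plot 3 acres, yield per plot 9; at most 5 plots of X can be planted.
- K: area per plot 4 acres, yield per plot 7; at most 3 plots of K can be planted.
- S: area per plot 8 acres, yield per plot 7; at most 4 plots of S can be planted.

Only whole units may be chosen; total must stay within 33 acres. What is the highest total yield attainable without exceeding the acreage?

This is a bounded integer knapsack.
Take 3×L, 5×X, and 2×K: area 32 ≤ 33, yield 3·11 + 5·9 + 2·7 = 92.
L has the best ratio (11/3) and is taken to its limit of 3; remaining capacity is filled optimally with the others.

92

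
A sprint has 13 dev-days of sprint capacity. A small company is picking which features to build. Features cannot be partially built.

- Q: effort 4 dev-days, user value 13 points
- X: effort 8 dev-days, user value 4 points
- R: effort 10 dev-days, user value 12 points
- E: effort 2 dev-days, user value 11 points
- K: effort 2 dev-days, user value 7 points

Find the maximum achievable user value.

Allowing fractional choices, the relaxed optimum would be about 37.0, but features are indivisible.
Q + E: effort 4 + 2 = 6 ≤ 13, user value 13 + 11 = 24.
R + E: effort 10 + 2 = 12 ≤ 13, user value 12 + 11 = 23.
Q + E + K: effort 4 + 2 + 2 = 8 ≤ 13, user value 13 + 11 + 7 = 31.
Best is Q, E, and K with total user value 31.

31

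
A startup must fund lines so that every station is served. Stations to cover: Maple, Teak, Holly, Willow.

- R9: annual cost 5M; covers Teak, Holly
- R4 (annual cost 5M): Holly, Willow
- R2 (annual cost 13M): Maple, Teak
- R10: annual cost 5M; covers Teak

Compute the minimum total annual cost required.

This is a weighted set-cover instance.
The greedy cost-per-new-station heuristic would pick R9, R4, and R2 for 23, but a cheaper cover exists.
Choose R4 and R2: together they cover Maple, Teak, Holly, Willow — every station.
Total annual cost: 5 + 13 = 18.
No cover costs less than 18.

18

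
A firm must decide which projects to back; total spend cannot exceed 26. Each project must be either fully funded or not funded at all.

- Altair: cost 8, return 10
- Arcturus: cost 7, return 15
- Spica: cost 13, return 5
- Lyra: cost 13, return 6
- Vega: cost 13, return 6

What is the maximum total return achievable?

25

Treat it as a binary knapsack problem.
Allowing fractional choices, the relaxed optimum would be about 30.1, but projects are indivisible.
Arcturus + Lyra: cost 7 + 13 = 20 ≤ 26, return 15 + 6 = 21.
Altair + Arcturus: cost 8 + 7 = 15 ≤ 26, return 10 + 15 = 25.
Arcturus + Vega: cost 7 + 13 = 20 ≤ 26, return 15 + 6 = 21.
Best is Altair and Arcturus with total return 25.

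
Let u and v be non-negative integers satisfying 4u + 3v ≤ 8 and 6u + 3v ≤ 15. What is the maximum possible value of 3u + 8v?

16

Relaxing integrality, the LP optimum is 21.33 at (u,v) = (0, 2.67), which is not an integer point.
(u,v)=(0,2): 4·0+3·2=6≤8, 6·0+3·2=6≤15, objective 16.
(u,v)=(1,1): 4·1+3·1=7≤8, 6·1+3·1=9≤15, objective 11.
(u,v)=(0,1): 4·0+3·1=3≤8, 6·0+3·1=3≤15, objective 8.
The best lattice point is (0,2), giving 16.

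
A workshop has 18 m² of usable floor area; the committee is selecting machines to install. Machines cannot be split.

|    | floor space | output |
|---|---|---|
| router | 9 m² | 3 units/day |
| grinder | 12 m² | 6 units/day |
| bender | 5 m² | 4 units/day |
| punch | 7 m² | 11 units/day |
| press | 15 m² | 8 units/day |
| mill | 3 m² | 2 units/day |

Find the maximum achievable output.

17

This is a 0-1 knapsack instance.
bender + punch + mill: floor space 5 + 7 + 3 = 15 ≤ 18, output 4 + 11 + 2 = 17.
bender + punch: floor space 5 + 7 = 12 ≤ 18, output 4 + 11 = 15.
router + punch: floor space 9 + 7 = 16 ≤ 18, output 3 + 11 = 14.
Best is bender, punch, and mill with total output 17.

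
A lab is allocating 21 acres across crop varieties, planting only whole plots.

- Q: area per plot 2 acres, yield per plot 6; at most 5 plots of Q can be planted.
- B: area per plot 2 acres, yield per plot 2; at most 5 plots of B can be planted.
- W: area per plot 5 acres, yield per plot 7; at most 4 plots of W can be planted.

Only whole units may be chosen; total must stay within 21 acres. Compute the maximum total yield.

44

This is a bounded integer knapsack.
Q has the best ratio (6/2); taking only Q gives at most 5×6 = 30 (stopped by the supply cap of 5).
Mixing does better — 5×Q and 2×W: area 20 ≤ 21, yield 5·6 + 2·7 = 44.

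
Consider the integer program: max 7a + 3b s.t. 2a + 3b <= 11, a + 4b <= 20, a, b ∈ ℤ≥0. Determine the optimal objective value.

The continuous relaxation peaks at (5.5, 0) with value 38.50; rounding to a feasible lattice point costs some objective.
(a,b)=(5,0): 2·5+3·0=10≤11, 1·5+4·0=5≤20, objective 35.
(a,b)=(4,1): 2·4+3·1=11≤11, 1·4+4·1=8≤20, objective 31.
(a,b)=(4,0): 2·4+3·0=8≤11, 1·4+4·0=4≤20, objective 28.
Maximum is 35 at (a,b)=(5,0).

35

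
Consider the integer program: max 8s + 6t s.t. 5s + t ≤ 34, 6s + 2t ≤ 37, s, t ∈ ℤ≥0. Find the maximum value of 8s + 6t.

108

(s,t)=(0,18): 5·0+1·18=18≤34, 6·0+2·18=36≤37, objective 108.
(s,t)=(0,17): 5·0+1·17=17≤34, 6·0+2·17=34≤37, objective 102.
The best lattice point is (0,18), giving 108.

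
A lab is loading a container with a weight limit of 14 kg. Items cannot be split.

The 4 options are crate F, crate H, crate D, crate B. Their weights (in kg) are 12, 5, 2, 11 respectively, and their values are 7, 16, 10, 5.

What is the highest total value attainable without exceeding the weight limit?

26

Treat it as a binary knapsack problem.
crate H + crate D: weight 5 + 2 = 7 ≤ 14, value 16 + 10 = 26.
crate F + crate D: weight 12 + 2 = 14 ≤ 14, value 7 + 10 = 17.
crate H: weight 5 ≤ 14, value 16.
Best is crate H and crate D with total value 26.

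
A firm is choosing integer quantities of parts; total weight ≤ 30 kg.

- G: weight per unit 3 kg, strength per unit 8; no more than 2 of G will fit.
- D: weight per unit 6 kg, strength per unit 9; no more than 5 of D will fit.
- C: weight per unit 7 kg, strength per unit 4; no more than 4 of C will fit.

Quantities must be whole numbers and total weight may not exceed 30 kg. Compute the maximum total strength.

G has the best ratio (8/3); taking only G gives at most 2×8 = 16 (stopped by the supply cap of 2).
Mixing does better — 2×G and 4×D: weight 30 ≤ 30, strength 2·8 + 4·9 = 52.

52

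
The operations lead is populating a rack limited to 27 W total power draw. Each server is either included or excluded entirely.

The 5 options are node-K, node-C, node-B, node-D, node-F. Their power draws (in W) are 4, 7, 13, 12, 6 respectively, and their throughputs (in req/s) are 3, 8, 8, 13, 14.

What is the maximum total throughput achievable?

35

This is an integer program with binary decision variables.
node-C + node-D + node-F: power draw 7 + 12 + 6 = 25 ≤ 27, throughput 8 + 13 + 14 = 35.
node-C + node-B + node-F: power draw 7 + 13 + 6 = 26 ≤ 27, throughput 8 + 8 + 14 = 30.
node-K + node-D + node-F: power draw 4 + 12 + 6 = 22 ≤ 27, throughput 3 + 13 + 14 = 30.
Best is node-C, node-D, and node-F with total throughput 35.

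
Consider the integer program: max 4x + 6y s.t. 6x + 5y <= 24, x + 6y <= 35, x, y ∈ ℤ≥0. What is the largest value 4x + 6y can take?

The continuous relaxation peaks at (0, 4.8) with value 28.80; rounding to a feasible lattice point costs some objective.
(x,y)=(0,4) is feasible, giving 24.
(x,y)=(1,3) is feasible, giving 22.
(x,y)=(0,3) is feasible, giving 18.
The best lattice point is (0,4), giving 24.

24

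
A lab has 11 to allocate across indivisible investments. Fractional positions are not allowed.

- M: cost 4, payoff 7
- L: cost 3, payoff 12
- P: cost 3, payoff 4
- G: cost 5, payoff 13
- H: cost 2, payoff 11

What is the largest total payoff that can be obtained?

36

M + L + H: cost 4 + 3 + 2 = 9 ≤ 11, payoff 7 + 12 + 11 = 30.
M + G + H: cost 4 + 5 + 2 = 11 ≤ 11, payoff 7 + 13 + 11 = 31.
L + G + H: cost 3 + 5 + 2 = 10 ≤ 11, payoff 12 + 13 + 11 = 36.
Best is L, G, and H with total payoff 36.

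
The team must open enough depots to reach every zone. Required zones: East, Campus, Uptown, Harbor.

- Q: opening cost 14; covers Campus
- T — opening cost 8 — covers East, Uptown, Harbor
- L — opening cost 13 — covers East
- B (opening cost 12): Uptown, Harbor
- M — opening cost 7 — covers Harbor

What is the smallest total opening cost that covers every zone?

22

This is an integer covering problem.
Choose Q and T: together they cover East, Campus, Uptown, Harbor — every zone.
Total opening cost: 14 + 8 = 22.
No cover costs less than 22.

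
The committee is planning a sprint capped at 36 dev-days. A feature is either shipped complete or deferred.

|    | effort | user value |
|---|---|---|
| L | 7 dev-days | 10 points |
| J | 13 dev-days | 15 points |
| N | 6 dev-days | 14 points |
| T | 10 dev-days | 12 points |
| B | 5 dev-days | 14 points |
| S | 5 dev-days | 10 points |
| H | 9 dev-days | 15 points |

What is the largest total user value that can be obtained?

65

Treat it as a binary knapsack problem.
L + J + N + B + S: effort 7 + 13 + 6 + 5 + 5 = 36 ≤ 36, user value 10 + 15 + 14 + 14 + 10 = 63.
L + N + B + S + H: effort 7 + 6 + 5 + 5 + 9 = 32 ≤ 36, user value 10 + 14 + 14 + 10 + 15 = 63.
N + T + B + S + H: effort 6 + 10 + 5 + 5 + 9 = 35 ≤ 36, user value 14 + 12 + 14 + 10 + 15 = 65.
Best is N, T, B, S, and H with total user value 65.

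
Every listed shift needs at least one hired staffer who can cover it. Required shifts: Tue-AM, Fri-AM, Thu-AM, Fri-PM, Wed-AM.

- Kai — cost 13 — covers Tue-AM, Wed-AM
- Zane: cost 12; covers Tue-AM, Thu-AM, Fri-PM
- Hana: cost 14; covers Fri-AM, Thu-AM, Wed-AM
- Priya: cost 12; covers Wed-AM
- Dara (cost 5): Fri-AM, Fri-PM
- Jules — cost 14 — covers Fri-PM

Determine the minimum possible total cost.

26

This is a weighted set-cover instance.
Choose Zane and Hana: together they cover Tue-AM, Fri-AM, Thu-AM, Fri-PM, Wed-AM — every shift.
Total cost: 12 + 14 = 26.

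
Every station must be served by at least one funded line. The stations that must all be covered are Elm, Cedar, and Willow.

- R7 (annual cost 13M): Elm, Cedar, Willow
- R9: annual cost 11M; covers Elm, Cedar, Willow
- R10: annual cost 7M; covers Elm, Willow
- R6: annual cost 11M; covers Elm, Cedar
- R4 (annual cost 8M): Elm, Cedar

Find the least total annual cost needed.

11

R9 alone covers Elm, Cedar, Willow — every station.
Total annual cost: 11.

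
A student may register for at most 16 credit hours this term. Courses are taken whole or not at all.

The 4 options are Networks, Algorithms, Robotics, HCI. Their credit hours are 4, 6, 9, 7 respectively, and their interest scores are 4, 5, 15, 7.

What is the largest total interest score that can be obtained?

22

This is an integer program with binary decision variables.
Robotics + HCI: credit hours 9 + 7 = 16 ≤ 16, interest score 15 + 7 = 22.
Algorithms + Robotics: credit hours 6 + 9 = 15 ≤ 16, interest score 5 + 15 = 20.
Best is Robotics and HCI with total interest score 22.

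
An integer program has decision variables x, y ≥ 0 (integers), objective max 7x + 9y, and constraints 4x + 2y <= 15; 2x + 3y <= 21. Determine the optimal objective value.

The continuous relaxation peaks at (0.375, 6.75) with value 63.38; rounding to a feasible lattice point costs some objective.
(x,y)=(0,7): 4·0+2·7=14≤15, 2·0+3·7=21≤21, objective 63.
(x,y)=(0,6): 4·0+2·6=12≤15, 2·0+3·6=18≤21, objective 54.
Maximum is 63 at (x,y)=(0,7).

63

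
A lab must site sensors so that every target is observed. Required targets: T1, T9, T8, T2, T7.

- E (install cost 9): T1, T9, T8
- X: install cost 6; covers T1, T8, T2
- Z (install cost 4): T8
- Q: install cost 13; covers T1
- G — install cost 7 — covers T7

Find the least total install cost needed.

This is an integer covering problem.
Choose E, X, and G: together they cover T1, T9, T8, T2, T7 — every target.
Total install cost: 9 + 6 + 7 = 22.
No cover costs less than 22.

22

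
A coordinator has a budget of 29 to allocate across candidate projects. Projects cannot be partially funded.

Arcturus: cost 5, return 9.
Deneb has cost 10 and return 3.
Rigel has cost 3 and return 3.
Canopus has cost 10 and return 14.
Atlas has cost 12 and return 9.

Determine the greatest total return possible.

32

Allowing fractional choices, the relaxed optimum would be about 34.2, but projects are indivisible.
Arcturus + Canopus + Atlas: cost 5 + 10 + 12 = 27 ≤ 29, return 9 + 14 + 9 = 32.
Arcturus + Rigel + Canopus: cost 5 + 3 + 10 = 18 ≤ 29, return 9 + 3 + 14 = 26.
Arcturus + Deneb + Rigel + Canopus: cost 5 + 10 + 3 + 10 = 28 ≤ 29, return 9 + 3 + 3 + 14 = 29.
Best is Arcturus, Canopus, and Atlas with total return 32.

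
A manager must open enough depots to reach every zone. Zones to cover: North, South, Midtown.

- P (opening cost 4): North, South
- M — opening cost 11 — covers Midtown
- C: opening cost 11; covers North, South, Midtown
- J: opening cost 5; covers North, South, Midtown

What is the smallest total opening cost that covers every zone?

5

J alone covers North, South, Midtown — every zone.
Total opening cost: 5.
No cover costs less than 5.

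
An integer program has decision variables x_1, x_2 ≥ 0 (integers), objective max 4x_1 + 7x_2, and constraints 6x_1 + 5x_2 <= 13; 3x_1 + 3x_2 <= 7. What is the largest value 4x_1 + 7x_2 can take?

14

Relaxing integrality, the LP optimum is 16.33 at (x_1,x_2) = (0, 2.33), which is not an integer point.
(x_1,x_2)=(0,2): 6·0+5·2=10≤13, 3·0+3·2=6≤7, objective 14.
(x_1,x_2)=(1,1): 6·1+5·1=11≤13, 3·1+3·1=6≤7, objective 11.
(x_1,x_2)=(0,1): 6·0+5·1=5≤13, 3·0+3·1=3≤7, objective 7.
Maximum is 14 at (x_1,x_2)=(0,2).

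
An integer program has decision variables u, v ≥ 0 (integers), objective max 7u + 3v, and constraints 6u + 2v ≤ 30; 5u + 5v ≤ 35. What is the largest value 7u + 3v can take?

37

(u,v)=(4,3) is feasible, giving 37.
(u,v)=(4,2) is feasible, giving 34.
(u,v)=(3,4) is feasible, giving 33.
(u,v)=(3,3) is feasible, giving 30.
Maximum is 37 at (u,v)=(4,3).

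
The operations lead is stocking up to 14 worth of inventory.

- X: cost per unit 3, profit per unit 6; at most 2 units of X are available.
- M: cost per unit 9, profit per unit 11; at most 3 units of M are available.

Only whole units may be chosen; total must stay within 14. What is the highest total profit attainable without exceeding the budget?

Take 1×X and 1×M: cost 12 ≤ 14, profit 1·6 + 1·11 = 17.
No other integer combination yields more.

17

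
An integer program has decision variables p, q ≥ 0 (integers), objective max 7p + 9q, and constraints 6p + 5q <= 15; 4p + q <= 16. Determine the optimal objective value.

(p,q)=(0,3): 6·0+5·3=15≤15, 4·0+1·3=3≤16, objective 27.
(p,q)=(0,2): 6·0+5·2=10≤15, 4·0+1·2=2≤16, objective 18.
The best lattice point is (0,3), giving 27.

27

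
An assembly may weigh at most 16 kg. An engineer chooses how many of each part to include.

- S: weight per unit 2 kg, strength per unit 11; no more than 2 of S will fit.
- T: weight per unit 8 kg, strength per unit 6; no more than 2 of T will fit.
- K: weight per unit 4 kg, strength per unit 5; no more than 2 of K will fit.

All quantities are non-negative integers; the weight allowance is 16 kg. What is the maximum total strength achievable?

S has the best ratio (11/2); taking only S gives at most 2×11 = 22 (stopped by the supply cap of 2).
Mixing does better — 2×S, 1×T, and 1×K: weight 16 ≤ 16, strength 2·11 + 1·6 + 1·5 = 33.

33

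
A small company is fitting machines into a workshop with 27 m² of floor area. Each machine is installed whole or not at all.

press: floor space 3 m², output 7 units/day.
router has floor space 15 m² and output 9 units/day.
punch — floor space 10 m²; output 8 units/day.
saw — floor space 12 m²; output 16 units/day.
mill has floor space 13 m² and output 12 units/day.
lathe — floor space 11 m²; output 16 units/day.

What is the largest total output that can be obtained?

Take press, saw, and lathe: floor space 3 + 12 + 11 = 26 ≤ 27, output 7 + 16 + 16 = 39.
No other feasible combination does better.

39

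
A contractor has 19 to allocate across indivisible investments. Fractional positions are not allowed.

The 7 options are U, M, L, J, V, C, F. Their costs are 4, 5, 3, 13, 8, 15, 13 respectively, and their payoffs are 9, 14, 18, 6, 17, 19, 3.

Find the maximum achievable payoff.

49

Allowing fractional choices, the relaxed optimum would be about 55.9, but investments are indivisible.
M + L + V: cost 5 + 3 + 8 = 16 ≤ 19, payoff 14 + 18 + 17 = 49.
U + L + V: cost 4 + 3 + 8 = 15 ≤ 19, payoff 9 + 18 + 17 = 44.
Best is M, L, and V with total payoff 49.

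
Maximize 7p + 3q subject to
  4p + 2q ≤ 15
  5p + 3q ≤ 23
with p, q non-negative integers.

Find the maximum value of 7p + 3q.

(p,q)=(3,1) is feasible, giving 24.
(p,q)=(3,0) is feasible, giving 21.
(p,q)=(2,2) is feasible, giving 20.
No feasible integer point exceeds 24.

24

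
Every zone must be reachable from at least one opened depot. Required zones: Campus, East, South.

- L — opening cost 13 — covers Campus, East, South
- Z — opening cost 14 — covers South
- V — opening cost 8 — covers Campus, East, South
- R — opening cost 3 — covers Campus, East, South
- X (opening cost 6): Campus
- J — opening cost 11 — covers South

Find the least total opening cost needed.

3

R alone covers Campus, East, South — every zone.
Total opening cost: 3.
No cover costs less than 3.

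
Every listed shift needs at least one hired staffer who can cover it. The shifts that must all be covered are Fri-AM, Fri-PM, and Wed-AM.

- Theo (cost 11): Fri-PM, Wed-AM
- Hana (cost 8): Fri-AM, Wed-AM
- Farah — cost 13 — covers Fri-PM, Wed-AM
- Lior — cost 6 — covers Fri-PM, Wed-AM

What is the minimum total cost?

Choose Hana and Lior: together they cover Fri-AM, Fri-PM, Wed-AM — every shift.
Total cost: 8 + 6 = 14.

14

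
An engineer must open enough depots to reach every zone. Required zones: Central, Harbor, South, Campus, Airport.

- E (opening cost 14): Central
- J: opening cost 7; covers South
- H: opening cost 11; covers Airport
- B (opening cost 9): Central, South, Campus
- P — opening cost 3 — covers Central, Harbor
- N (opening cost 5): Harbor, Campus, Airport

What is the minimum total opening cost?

14

This is a weighted set-cover instance.
The greedy cost-per-new-zone heuristic would pick P, N, and J for 15, but a cheaper cover exists.
Choose B and N: together they cover Central, Harbor, South, Campus, Airport — every zone.
Total opening cost: 9 + 5 = 14.
No cover costs less than 14.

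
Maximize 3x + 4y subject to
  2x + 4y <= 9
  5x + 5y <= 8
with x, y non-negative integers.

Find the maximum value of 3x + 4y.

4

The continuous relaxation peaks at (0, 1.6) with value 6.40; rounding to a feasible lattice point costs some objective.
(x,y)=(0,1): 2·0+4·1=4≤9, 5·0+5·1=5≤8, objective 4.
(x,y)=(1,0): 2·1+4·0=2≤9, 5·1+5·0=5≤8, objective 3.
(x,y)=(0,0): 2·0+4·0=0≤9, 5·0+5·0=0≤8, objective 0.
The best lattice point is (0,1), giving 4.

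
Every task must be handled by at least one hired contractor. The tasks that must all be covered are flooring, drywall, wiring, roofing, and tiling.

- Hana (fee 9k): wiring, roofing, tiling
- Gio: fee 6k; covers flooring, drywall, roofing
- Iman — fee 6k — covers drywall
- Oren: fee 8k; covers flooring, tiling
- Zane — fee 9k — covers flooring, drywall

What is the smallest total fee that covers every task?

This is an integer covering problem.
Choose Hana and Gio: together they cover flooring, drywall, wiring, roofing, tiling — every task.
Total fee: 9 + 6 = 15.

15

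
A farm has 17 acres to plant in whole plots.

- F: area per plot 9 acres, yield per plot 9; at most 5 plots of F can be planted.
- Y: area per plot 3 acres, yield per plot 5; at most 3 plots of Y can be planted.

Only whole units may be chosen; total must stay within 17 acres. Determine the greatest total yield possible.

19

This is a bounded integer knapsack.
Y has the best ratio (5/3); taking only Y gives at most 3×5 = 15 (stopped by the supply cap of 3).
Mixing does better — 1×F and 2×Y: area 15 ≤ 17, yield 1·9 + 2·5 = 19.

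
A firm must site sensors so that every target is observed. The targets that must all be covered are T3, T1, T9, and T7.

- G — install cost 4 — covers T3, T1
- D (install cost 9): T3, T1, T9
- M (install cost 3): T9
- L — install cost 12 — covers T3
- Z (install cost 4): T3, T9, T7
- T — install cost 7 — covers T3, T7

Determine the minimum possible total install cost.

Choose G and Z: together they cover T3, T1, T9, T7 — every target.
Total install cost: 4 + 4 = 8.
No cover costs less than 8.

8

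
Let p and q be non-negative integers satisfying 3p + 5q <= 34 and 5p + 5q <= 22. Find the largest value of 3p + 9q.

(p,q)=(0,4) is feasible, giving 36.
(p,q)=(1,3) is feasible, giving 30.
(p,q)=(0,3) is feasible, giving 27.
The best lattice point is (0,4), giving 36.

36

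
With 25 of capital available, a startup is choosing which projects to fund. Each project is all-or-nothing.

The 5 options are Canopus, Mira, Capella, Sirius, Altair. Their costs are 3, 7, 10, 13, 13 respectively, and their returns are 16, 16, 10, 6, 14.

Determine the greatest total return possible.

Allowing fractional choices, the relaxed optimum would be about 48.0, but projects are indivisible.
Canopus + Mira + Sirius: cost 3 + 7 + 13 = 23 ≤ 25, return 16 + 16 + 6 = 38.
Canopus + Mira + Altair: cost 3 + 7 + 13 = 23 ≤ 25, return 16 + 16 + 14 = 46.
Canopus + Mira + Capella: cost 3 + 7 + 10 = 20 ≤ 25, return 16 + 16 + 10 = 42.
Best is Canopus, Mira, and Altair with total return 46.

46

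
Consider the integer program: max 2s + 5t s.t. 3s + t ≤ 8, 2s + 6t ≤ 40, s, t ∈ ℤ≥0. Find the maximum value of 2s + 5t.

(s,t)=(0,6): 3·0+1·6=6≤8, 2·0+6·6=36≤40, objective 30.
(s,t)=(1,5): 3·1+1·5=8≤8, 2·1+6·5=32≤40, objective 27.
(s,t)=(0,5): 3·0+1·5=5≤8, 2·0+6·5=30≤40, objective 25.
Maximum is 30 at (s,t)=(0,6).

30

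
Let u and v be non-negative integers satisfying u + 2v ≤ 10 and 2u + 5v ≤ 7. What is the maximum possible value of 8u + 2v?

(u,v)=(3,0): 1·3+2·0=3≤10, 2·3+5·0=6≤7, objective 24.
(u,v)=(2,0): 1·2+2·0=2≤10, 2·2+5·0=4≤7, objective 16.
Maximum is 24 at (u,v)=(3,0).

24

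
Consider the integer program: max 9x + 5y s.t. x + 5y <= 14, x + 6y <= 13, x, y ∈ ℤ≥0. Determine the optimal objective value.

117

(x,y)=(13,0): 1·13+5·0=13≤14, 1·13+6·0=13≤13, objective 117.
(x,y)=(12,0): 1·12+5·0=12≤14, 1·12+6·0=12≤13, objective 108.
No feasible integer point exceeds 117.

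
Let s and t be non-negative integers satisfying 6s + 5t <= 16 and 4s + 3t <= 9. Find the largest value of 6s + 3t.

12

(s,t)=(2,0): 6·2+5·0=12≤16, 4·2+3·0=8≤9, objective 12.
(s,t)=(1,1): 6·1+5·1=11≤16, 4·1+3·1=7≤9, objective 9.
(s,t)=(1,0): 6·1+5·0=6≤16, 4·1+3·0=4≤9, objective 6.
Maximum is 12 at (s,t)=(2,0).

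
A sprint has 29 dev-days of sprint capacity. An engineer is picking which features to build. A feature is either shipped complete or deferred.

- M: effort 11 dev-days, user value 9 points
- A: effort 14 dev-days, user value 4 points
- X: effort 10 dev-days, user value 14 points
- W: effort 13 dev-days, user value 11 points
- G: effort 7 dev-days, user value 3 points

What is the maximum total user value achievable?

M + X: effort 11 + 10 = 21 ≤ 29, user value 9 + 14 = 23.
X + W: effort 10 + 13 = 23 ≤ 29, user value 14 + 11 = 25.
M + X + G: effort 11 + 10 + 7 = 28 ≤ 29, user value 9 + 14 + 3 = 26.
Best is M, X, and G with total user value 26.

26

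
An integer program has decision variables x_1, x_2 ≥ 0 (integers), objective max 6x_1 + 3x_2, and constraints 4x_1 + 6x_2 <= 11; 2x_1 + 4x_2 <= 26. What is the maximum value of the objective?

Relaxing integrality, the LP optimum is 16.50 at (x_1,x_2) = (2.75, 0), which is not an integer point.
(x_1,x_2)=(2,0): 4·2+6·0=8≤11, 2·2+4·0=4≤26, objective 12.
(x_1,x_2)=(1,1): 4·1+6·1=10≤11, 2·1+4·1=6≤26, objective 9.
Maximum is 12 at (x_1,x_2)=(2,0).

12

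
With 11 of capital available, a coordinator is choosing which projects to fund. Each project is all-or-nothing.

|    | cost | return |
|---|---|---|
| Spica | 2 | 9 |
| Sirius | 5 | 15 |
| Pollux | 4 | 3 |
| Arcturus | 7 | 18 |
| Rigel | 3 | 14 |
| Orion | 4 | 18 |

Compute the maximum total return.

Spica + Rigel + Orion: cost 2 + 3 + 4 = 9 ≤ 11, return 9 + 14 + 18 = 41.
Spica + Sirius + Rigel: cost 2 + 5 + 3 = 10 ≤ 11, return 9 + 15 + 14 = 38.
Spica + Sirius + Orion: cost 2 + 5 + 4 = 11 ≤ 11, return 9 + 15 + 18 = 42.
Best is Spica, Sirius, and Orion with total return 42.

42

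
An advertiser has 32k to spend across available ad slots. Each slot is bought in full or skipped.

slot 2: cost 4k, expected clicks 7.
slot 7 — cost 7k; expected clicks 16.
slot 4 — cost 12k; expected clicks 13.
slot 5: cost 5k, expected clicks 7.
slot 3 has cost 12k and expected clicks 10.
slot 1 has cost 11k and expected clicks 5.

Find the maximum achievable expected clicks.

43

slot 2 + slot 7 + slot 5 + slot 3: cost 4 + 7 + 5 + 12 = 28 ≤ 32, expected clicks 7 + 16 + 7 + 10 = 40.
slot 7 + slot 4 + slot 3: cost 7 + 12 + 12 = 31 ≤ 32, expected clicks 16 + 13 + 10 = 39.
slot 2 + slot 7 + slot 4 + slot 5: cost 4 + 7 + 12 + 5 = 28 ≤ 32, expected clicks 7 + 16 + 13 + 7 = 43.
Best is slot 2, slot 7, slot 4, and slot 5 with total expected clicks 43.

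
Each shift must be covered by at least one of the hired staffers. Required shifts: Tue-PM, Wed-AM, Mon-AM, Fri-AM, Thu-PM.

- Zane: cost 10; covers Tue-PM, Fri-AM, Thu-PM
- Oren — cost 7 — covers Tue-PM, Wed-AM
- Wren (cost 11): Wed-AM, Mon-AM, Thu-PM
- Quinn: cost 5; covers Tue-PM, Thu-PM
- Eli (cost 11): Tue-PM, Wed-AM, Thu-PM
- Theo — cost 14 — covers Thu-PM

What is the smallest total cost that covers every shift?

The greedy cost-per-new-shift heuristic would pick Quinn, Wren, and Zane for 26, but a cheaper cover exists.
Choose Zane and Wren: together they cover Tue-PM, Wed-AM, Mon-AM, Fri-AM, Thu-PM — every shift.
Total cost: 10 + 11 = 21.
No cover costs less than 21.

21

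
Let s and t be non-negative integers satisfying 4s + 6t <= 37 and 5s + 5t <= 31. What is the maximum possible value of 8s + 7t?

48

(s,t)=(6,0) is feasible, giving 48.
(s,t)=(5,1) is feasible, giving 47.
(s,t)=(5,0) is feasible, giving 40.
Maximum is 48 at (s,t)=(6,0).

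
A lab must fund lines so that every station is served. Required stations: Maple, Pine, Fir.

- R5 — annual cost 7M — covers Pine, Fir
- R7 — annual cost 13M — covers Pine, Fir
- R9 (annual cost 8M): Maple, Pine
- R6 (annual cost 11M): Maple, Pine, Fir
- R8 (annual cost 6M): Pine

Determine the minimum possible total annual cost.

This is a weighted set-cover instance.
The greedy cost-per-new-station heuristic would pick R5 and R9 for 15, but a cheaper cover exists.
R6 alone covers Maple, Pine, Fir — every station.
Total annual cost: 11.
No cover costs less than 11.

11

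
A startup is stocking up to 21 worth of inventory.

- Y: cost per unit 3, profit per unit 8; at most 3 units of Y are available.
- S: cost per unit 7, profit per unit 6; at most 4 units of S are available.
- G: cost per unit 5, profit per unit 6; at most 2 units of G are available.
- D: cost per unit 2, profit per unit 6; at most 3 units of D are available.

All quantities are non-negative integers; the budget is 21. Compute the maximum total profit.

48

This is a bounded integer knapsack.
D has the best ratio (6/2); taking only D gives at most 3×6 = 18 (stopped by the supply cap of 3).
Mixing does better — 3×Y, 1×G, and 3×D: cost 20 ≤ 21, profit 3·8 + 1·6 + 3·6 = 48.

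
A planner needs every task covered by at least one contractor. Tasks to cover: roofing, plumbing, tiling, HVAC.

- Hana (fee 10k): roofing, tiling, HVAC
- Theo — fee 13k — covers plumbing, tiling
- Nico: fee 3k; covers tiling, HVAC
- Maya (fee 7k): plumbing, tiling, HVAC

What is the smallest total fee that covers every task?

17

This is a weighted set-cover instance.
Choose Hana and Maya: together they cover roofing, plumbing, tiling, HVAC — every task.
Total fee: 10 + 7 = 17.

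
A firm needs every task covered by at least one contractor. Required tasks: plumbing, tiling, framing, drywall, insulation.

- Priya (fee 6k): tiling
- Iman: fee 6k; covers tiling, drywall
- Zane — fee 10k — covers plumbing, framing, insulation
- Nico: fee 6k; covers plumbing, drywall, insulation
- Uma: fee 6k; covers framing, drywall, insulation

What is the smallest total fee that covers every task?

16

The greedy cost-per-new-task heuristic would pick Nico, Priya, and Uma for 18, but a cheaper cover exists.
Choose Iman and Zane: together they cover plumbing, tiling, framing, drywall, insulation — every task.
Total fee: 6 + 10 = 16.
No cover costs less than 16.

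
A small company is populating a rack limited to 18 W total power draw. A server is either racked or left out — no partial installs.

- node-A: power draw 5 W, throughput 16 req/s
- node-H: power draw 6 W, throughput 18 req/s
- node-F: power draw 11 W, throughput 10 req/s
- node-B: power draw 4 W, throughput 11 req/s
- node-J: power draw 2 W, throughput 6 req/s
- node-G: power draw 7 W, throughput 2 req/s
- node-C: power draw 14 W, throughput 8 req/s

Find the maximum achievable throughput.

51

Take node-A, node-H, node-B, and node-J: power draw 5 + 6 + 4 + 2 = 17 ≤ 18, throughput 16 + 18 + 11 + 6 = 51.
No other feasible combination does better.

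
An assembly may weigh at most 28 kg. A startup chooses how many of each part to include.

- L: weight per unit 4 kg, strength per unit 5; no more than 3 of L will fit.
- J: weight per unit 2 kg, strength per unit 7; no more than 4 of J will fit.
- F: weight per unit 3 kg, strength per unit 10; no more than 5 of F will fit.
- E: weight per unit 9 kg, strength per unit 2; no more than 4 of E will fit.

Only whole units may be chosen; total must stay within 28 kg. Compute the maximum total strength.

83

This is a bounded integer knapsack.
4×J and 5×F: weight 23 ≤ 28, strength 4·7 + 5·10 = 78.
1×L, 4×J, and 5×F: weight 27 ≤ 28, strength 1·5 + 4·7 + 5·10 = 83.
Best is 83.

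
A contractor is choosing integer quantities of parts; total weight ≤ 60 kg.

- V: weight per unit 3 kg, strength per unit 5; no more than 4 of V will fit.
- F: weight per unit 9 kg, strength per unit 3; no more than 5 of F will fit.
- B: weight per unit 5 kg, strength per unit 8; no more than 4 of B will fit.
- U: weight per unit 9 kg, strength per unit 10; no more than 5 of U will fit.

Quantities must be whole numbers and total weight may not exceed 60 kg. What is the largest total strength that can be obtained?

This is a bounded integer knapsack.
V has the best ratio (5/3); taking only V gives at most 4×5 = 20 (stopped by the supply cap of 4).
Mixing does better — 4×V, 4×B, and 3×U: weight 59 ≤ 60, strength 4·5 + 4·8 + 3·10 = 82.

82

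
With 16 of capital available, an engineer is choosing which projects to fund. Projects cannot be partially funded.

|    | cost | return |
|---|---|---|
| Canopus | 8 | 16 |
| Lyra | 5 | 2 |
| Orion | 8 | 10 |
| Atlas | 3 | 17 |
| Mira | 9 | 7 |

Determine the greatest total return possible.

35

Take Canopus, Lyra, and Atlas: cost 8 + 5 + 3 = 16 ≤ 16, return 16 + 2 + 17 = 35.
No other feasible combination does better.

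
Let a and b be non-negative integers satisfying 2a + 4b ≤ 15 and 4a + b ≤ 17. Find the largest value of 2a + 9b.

29

(a,b)=(1,3) is feasible, giving 29.
(a,b)=(0,3) is feasible, giving 27.
The best lattice point is (1,3), giving 29.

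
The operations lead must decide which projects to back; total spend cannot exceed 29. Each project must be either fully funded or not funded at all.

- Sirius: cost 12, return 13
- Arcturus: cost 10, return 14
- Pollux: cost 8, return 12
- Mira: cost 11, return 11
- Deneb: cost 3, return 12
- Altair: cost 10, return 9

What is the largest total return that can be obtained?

Treat it as a binary knapsack problem.
Take Sirius, Arcturus, and Deneb: cost 12 + 10 + 3 = 25 ≤ 29, return 13 + 14 + 12 = 39.
No other feasible combination does better.

39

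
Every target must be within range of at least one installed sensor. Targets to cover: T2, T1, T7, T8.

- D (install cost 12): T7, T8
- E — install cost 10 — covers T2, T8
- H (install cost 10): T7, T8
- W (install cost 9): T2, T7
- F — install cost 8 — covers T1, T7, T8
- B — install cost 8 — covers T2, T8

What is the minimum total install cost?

16

Choose F and B: together they cover T2, T1, T7, T8 — every target.
Total install cost: 8 + 8 = 16.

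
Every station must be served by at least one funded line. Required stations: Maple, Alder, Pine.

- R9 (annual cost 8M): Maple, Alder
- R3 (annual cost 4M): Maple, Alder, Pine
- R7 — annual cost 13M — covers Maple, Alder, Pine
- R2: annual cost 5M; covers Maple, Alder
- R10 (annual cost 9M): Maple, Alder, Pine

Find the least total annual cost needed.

4

This is an integer covering problem.
R3 alone covers Maple, Alder, Pine — every station.
Total annual cost: 4.
No cover costs less than 4.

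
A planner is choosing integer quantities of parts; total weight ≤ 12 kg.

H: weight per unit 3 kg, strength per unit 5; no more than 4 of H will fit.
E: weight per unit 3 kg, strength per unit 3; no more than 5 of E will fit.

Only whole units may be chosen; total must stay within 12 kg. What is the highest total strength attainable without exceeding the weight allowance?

20

H has the best ratio (5/3); taking only H gives at most 4×5 = 20 (stopped by the weight limit).
Optimal: 4×H: weight 12 ≤ 12, strength 4·5 = 20.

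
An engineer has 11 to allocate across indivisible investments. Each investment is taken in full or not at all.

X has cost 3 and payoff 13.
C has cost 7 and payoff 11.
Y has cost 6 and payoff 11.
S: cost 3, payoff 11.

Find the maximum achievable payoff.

Take X and S: cost 3 + 3 = 6 ≤ 11, payoff 13 + 11 = 24.
No feasible combination exceeds this.

24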